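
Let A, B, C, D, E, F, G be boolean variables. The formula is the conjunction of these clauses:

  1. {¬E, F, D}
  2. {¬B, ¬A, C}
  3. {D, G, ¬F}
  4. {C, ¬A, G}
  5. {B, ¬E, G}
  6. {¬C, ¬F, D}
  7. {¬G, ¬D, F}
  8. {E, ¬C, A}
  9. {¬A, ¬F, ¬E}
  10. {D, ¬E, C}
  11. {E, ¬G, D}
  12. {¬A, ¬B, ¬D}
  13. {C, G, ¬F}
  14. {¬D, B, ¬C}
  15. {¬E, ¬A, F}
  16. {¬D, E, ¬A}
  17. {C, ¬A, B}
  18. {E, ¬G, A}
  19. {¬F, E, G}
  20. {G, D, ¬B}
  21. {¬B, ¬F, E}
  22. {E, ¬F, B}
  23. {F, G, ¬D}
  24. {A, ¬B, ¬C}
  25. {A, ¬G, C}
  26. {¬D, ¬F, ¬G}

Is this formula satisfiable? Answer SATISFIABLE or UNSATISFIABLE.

SATISFIABLE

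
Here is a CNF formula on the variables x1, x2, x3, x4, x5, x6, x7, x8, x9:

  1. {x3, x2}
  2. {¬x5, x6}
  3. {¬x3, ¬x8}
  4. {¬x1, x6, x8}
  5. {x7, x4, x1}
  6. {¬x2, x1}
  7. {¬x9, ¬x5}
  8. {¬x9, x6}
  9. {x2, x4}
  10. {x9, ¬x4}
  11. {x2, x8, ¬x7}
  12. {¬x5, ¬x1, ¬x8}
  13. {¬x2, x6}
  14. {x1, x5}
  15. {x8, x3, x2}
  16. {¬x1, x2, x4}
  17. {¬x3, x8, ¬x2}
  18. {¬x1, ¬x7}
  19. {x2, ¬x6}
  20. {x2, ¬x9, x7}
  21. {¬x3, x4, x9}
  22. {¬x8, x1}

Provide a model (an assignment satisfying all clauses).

Set x1 = True and propagate.
  then x7 is forced to False.
Branch on x2: take x2 = True.
  then x6 is forced to True.
Try x3 = False.
The remaining clauses are satisfied by x4 = False, x5 = True, x8 = False, x9 = False.

x1=1, x2=1, x3=0, x4=0, x5=1, x6=1, x7=0, x8=0, x9=0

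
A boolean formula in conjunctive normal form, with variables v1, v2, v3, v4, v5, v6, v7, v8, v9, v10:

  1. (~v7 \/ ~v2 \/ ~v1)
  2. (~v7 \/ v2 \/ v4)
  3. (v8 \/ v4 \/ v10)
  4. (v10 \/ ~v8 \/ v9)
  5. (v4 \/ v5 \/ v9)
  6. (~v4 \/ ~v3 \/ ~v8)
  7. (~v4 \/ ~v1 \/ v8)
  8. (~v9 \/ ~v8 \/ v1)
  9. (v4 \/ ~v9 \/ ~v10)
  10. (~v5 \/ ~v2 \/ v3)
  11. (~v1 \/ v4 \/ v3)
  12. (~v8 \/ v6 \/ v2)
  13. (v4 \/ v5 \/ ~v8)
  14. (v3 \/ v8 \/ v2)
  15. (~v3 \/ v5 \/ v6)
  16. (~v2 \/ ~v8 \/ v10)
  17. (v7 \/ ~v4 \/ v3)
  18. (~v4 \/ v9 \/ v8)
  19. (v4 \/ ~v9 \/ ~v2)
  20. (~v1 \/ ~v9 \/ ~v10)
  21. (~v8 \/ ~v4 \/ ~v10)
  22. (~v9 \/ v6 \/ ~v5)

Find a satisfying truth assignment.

Pure literal: v6 appears only positively; assign v6 = True.
Set v1 = False and propagate.
Try v2 = True.
The remaining clauses are satisfied by v3 = True, v4 = True, v5 = False, v7 = True, v8 = False, v9 = True, v10 = True.

v1 = F, v2 = T, v3 = T, v4 = T, v5 = F, v6 = T, v7 = T, v8 = F, v9 = T, v10 = T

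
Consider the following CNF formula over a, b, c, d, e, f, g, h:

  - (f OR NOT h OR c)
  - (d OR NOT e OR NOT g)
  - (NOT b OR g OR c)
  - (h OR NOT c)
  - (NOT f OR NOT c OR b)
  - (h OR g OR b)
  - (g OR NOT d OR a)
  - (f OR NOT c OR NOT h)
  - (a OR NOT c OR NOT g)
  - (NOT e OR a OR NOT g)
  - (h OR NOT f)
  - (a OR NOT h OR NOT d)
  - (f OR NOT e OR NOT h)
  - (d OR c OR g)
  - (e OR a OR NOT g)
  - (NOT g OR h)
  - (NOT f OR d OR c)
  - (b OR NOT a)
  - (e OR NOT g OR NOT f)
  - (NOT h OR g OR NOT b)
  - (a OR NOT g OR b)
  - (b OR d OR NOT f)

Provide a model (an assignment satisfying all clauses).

a=T, b=T, c=F, d=T, e=T, f=T, g=T, h=T

Check each clause:
  1. (NOT h OR f OR c) — f is true.
  2. (NOT g OR d OR NOT e) — d is true.
  3. (c OR g OR NOT b) — g is true.
  4. (h OR NOT c) — h is true.
  5. (NOT c OR b OR NOT f) — b is true.
  6. (h OR g OR b) — h is true.
  7. (NOT d OR a OR g) — a is true.
  8. (f OR NOT h OR NOT c) — NOT c is true.
  9. (NOT c OR a OR NOT g) — NOT c is true.
  10. (NOT e OR NOT g OR a) — a is true.
  11. (NOT f OR h) — h is true.
  12. (a OR NOT h OR NOT d) — a is true.
  13. (NOT e OR f OR NOT h) — f is true.
  14. (d OR g OR c) — d is true.
  15. (NOT g OR e OR a) — a is true.
  16. (h OR NOT g) — h is true.
  17. (d OR c OR NOT f) — d is true.
  18. (NOT a OR b) — b is true.
  19. (NOT f OR NOT g OR e) — e is true.
  20. (NOT b OR g OR NOT h) — g is true.
  21. (b OR NOT g OR a) — a is true.
  22. (b OR NOT f OR d) — b is true.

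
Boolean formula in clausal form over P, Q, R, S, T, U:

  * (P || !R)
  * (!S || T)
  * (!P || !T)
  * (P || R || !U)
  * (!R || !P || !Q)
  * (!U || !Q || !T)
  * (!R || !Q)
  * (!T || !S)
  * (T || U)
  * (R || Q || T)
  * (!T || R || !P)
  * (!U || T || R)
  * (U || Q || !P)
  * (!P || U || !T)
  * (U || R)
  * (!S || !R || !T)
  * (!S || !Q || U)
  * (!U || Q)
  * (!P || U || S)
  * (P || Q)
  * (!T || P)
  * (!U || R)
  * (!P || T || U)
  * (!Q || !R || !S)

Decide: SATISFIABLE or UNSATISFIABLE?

UNSATISFIABLE

T = True:
  propagation gives P=False; an empty clause results — contradiction.
T = False:
  propagation gives S=False, U=True, R=True, P=True; an empty clause results — contradiction.
Every branch closes, so no satisfying assignment exists.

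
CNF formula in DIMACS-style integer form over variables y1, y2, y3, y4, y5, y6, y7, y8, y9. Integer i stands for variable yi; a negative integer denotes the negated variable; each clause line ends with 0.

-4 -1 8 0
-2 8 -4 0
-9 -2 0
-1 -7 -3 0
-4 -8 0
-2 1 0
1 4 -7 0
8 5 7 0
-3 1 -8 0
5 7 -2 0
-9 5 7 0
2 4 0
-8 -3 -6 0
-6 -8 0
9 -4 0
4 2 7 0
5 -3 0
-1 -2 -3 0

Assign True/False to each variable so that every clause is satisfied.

y1=True, y2=True, y3=False, y4=False, y5=True, y6=True, y7=True, y8=False, y9=False

y3 occurs only negated in the remaining clauses — set y3 = False.
Pure literal: y5 appears only positively; assign y5 = True.
Try y1 = True.
For the remaining variables, y2 = True, y4 = False, y6 = True, y7 = True, y8 = False, y9 = False works.
Every clause has at least one true literal under this assignment.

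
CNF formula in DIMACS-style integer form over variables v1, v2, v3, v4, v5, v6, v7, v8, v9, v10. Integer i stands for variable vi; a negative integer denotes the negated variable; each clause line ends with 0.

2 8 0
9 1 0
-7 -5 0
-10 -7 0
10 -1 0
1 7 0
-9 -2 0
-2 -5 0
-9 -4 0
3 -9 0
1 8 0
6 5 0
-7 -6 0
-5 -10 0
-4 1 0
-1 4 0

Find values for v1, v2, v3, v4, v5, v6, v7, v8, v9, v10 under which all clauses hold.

v1=True, v2=True, v3=True, v4=True, v5=False, v6=True, v7=False, v8=False, v9=False, v10=True

Check each clause:
  1. {v2, v8} — v2 is true.
  2. {v9, v1} — v1 is true.
  3. {¬v7, ¬v5} — ¬v7 is true.
  4. {¬v7, ¬v10} — ¬v7 is true.
  5. {v10, ¬v1} — v10 is true.
  6. {v7, v1} — v1 is true.
  7. {¬v2, ¬v9} — ¬v9 is true.
  8. {¬v5, ¬v2} — ¬v5 is true.
  9. {¬v4, ¬v9} — ¬v9 is true.
  10. {¬v9, v3} — v3 is true.
  11. {v8, v1} — v1 is true.
  12. {v6, v5} — v6 is true.
  13. {¬v7, ¬v6} — ¬v7 is true.
  14. {¬v10, ¬v5} — ¬v5 is true.
  15. {v1, ¬v4} — v1 is true.
  16. {v4, ¬v1} — v4 is true.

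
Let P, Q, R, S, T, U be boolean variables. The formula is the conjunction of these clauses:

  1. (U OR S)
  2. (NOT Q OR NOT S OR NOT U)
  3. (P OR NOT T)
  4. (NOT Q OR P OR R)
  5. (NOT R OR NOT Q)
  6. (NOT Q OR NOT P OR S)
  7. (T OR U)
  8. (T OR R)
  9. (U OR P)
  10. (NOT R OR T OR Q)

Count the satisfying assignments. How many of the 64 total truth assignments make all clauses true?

Case analysis on Q and P:
  Q=T, P=T: remaining (R,S,T,U) ∈ {(F,T,T,F)} — 1.
  Q=T, P=F: a clause becomes empty — 0.
  Q=F, P=T: R free; 3 ways for (S,T,U) × 2^1 = 6.
  Q=F, P=F: a clause becomes empty — 0.
Total: 1 + 0 + 6 + 0 = 7.

7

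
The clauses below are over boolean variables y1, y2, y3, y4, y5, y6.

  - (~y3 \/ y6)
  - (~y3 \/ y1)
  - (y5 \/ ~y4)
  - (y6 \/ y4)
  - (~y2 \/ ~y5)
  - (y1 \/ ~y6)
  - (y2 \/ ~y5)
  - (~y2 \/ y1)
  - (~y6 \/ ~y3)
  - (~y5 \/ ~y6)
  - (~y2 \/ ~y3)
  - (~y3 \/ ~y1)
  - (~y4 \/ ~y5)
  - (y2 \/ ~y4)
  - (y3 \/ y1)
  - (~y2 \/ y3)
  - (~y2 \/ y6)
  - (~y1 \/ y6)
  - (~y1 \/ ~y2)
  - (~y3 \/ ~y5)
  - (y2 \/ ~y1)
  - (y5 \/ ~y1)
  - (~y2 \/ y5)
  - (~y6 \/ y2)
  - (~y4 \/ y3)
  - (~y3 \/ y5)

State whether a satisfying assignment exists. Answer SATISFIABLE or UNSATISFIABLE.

y2 = True:
  propagation gives y5=False; an empty clause results — contradiction.
y2 = False:
  propagation gives y5=False, y4=False, y6=True; an empty clause results — contradiction.
Every branch closes, so no satisfying assignment exists.

UNSATISFIABLE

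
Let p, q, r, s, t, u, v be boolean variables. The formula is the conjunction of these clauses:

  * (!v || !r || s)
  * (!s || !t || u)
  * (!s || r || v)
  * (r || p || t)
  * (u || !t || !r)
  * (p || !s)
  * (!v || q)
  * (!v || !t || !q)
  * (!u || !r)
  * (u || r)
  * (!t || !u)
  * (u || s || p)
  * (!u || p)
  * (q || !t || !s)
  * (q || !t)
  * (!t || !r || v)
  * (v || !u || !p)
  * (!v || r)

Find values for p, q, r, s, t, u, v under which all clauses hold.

p=T, q=T, r=T, s=F, t=F, u=F, v=F

Branch on p: take p = True.
Branch on q: take q = True.
The remaining clauses are satisfied by r = True, s = False, t = False, u = False, v = False.
Every clause has at least one true literal under this assignment.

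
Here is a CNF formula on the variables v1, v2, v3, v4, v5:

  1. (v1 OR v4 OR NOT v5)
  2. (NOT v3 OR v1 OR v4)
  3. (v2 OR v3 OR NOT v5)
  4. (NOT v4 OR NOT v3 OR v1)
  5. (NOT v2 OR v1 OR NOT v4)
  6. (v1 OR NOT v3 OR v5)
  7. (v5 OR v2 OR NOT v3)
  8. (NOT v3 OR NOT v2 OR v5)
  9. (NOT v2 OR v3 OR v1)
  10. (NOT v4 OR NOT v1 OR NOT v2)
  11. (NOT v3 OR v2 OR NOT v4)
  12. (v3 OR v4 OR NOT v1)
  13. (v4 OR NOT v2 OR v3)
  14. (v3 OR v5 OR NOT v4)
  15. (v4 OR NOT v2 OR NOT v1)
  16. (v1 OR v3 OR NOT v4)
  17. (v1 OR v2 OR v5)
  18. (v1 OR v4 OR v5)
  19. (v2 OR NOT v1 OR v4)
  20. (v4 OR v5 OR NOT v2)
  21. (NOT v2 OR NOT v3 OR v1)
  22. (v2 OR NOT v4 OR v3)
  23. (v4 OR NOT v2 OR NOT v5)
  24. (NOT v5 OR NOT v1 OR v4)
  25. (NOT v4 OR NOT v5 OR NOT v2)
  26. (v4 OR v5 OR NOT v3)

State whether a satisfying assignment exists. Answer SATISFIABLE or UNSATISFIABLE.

UNSATISFIABLE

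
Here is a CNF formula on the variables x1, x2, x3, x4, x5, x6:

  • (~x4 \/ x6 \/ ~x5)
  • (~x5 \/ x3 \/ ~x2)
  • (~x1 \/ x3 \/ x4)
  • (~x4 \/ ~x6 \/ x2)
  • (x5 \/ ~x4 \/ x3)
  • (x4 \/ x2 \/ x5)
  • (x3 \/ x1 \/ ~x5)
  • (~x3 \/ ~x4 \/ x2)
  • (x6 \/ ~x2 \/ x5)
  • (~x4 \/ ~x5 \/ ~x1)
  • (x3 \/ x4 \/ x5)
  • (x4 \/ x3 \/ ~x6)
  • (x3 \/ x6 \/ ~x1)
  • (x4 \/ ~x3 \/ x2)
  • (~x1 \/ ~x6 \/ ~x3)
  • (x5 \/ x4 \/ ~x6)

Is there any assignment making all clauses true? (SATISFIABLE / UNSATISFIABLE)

Set x1 = False and propagate.
Try x2 = True.
Try x3 = True.
The remaining clauses are satisfied by x4 = False, x5 = True, x6 = True.
So x1 = F, x2 = T, x3 = T, x4 = F, x5 = T, x6 = T is a satisfying assignment.

SATISFIABLE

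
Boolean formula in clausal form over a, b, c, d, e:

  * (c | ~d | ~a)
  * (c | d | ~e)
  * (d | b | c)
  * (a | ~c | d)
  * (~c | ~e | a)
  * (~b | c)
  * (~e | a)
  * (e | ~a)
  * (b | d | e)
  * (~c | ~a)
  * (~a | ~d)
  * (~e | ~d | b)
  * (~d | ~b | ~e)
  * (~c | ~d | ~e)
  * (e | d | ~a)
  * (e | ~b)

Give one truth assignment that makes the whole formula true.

a = False, b = False, c = False, d = True, e = False

Try a = False.
  then e is forced to False.
  then b is forced to False.
  then d is forced to True.
c is now unconstrained; take c = False.
Every clause has at least one true literal under this assignment.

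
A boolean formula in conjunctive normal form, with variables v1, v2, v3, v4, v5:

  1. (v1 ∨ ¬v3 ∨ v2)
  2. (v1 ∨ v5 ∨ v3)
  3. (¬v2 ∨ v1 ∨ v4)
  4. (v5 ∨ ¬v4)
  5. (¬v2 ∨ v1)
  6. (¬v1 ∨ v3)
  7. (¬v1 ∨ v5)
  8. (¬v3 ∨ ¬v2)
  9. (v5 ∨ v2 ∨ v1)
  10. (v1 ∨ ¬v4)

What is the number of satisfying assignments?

The models are:
  v1=0 v2=0 v3=0 v4=0 v5=1
  v1=1 v2=0 v3=1 v4=0 v5=1
  v1=1 v2=0 v3=1 v4=1 v5=1
Count: 3.

3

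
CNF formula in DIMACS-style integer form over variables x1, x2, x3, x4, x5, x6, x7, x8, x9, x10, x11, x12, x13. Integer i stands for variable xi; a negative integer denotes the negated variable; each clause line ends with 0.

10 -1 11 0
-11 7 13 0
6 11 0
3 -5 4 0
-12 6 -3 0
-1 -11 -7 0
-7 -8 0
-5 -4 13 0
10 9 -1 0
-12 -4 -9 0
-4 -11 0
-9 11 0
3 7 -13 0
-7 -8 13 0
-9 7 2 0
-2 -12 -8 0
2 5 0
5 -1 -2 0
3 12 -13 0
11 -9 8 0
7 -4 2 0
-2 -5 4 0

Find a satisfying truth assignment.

x1 occurs only negated in the remaining clauses — set x1 = False.
x10 occurs only positively in the remaining clauses — set x10 = True.
Set x2 = True and propagate.
The remaining clauses are satisfied by x3 = True, x4 = False, x5 = False, x6 = False, x7 = False, x8 = False, x9 = False, x11 = True, x12 = False, x13 = True.
Every clause has at least one true literal under this assignment.

x1 = 0, x2 = 1, x3 = 1, x4 = 0, x5 = 0, x6 = 0, x7 = 0, x8 = 0, x9 = 0, x10 = 1, x11 = 1, x12 = 0, x13 = 1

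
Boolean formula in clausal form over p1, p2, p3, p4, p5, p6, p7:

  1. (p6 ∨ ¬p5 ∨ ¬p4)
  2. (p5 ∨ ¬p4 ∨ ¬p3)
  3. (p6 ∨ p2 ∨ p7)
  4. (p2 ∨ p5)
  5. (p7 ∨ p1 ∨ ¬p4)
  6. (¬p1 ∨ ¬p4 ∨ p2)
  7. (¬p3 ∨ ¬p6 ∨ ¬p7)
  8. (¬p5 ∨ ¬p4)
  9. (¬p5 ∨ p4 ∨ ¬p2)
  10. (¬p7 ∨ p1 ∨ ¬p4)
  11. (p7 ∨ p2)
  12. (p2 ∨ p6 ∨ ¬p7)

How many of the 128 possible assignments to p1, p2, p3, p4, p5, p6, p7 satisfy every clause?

20

Case analysis on p4 and p2:
  p4=T, p2=T: remaining (p1,p3,p5,p6,p7) ∈ {(T,F,F,F,F); (T,F,F,F,T); (T,F,F,T,F); (T,F,F,T,T)} — 4.
  p4=T, p2=F: a clause becomes empty — 0.
  p4=F, p2=T: p1 free; 7 ways for (p3,p5,p6,p7) × 2^1 = 14.
  p4=F, p2=F: remaining (p1,p3,p5,p6,p7) ∈ {(F,F,T,T,T); (T,F,T,T,T)} — 2.
Total: 4 + 0 + 14 + 2 = 20.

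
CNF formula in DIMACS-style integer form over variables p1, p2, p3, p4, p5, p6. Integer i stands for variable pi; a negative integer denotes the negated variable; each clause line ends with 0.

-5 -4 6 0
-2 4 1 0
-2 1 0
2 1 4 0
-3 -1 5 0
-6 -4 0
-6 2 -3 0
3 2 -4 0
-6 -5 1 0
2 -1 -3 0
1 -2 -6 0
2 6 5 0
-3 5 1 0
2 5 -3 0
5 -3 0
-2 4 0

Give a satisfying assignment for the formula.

p1=T, p2=F, p3=F, p4=F, p5=T, p6=T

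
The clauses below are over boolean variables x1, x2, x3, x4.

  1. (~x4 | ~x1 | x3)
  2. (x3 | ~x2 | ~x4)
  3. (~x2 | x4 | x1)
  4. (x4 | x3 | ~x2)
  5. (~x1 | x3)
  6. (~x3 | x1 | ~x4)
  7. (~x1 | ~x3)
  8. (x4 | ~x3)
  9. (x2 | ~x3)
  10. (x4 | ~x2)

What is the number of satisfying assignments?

2

Satisfying assignments:
  x1=F x2=F x3=F x4=F
  x1=F x2=F x3=F x4=T
That's 2 in total.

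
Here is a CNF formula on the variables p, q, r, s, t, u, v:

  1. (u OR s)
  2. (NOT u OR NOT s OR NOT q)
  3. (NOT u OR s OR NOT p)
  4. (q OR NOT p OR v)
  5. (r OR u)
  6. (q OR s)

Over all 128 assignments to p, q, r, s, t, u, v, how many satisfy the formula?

Case analysis on s and u:
  s=1, u=1: r, t free; 3 ways for (p,q,v) × 2^2 = 12.
  s=1, u=0: t free; 7 ways for (p,q,r,v) × 2^1 = 14.
  s=0, u=1: forces p=0; q=1; r, t, v free → 2^3 = 8.
  s=0, u=0: a clause becomes empty — 0.
Total: 12 + 14 + 8 + 0 = 34.

34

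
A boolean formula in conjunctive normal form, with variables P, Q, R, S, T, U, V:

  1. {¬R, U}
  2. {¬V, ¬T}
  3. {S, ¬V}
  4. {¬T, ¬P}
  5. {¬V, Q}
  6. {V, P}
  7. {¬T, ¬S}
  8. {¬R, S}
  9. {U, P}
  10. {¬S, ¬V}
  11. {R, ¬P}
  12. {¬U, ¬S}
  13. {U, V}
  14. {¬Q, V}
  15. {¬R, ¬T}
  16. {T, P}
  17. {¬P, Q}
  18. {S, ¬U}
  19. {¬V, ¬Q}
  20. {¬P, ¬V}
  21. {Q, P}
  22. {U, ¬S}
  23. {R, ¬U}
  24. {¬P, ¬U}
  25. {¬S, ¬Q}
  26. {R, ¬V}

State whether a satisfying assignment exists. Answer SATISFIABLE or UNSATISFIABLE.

V = True:
  propagation gives T=False, S=True; an empty clause results — contradiction.
V = False:
  propagation gives P=True, T=False, R=True, U=True; an empty clause results — contradiction.
Every branch closes, so no satisfying assignment exists.

UNSATISFIABLE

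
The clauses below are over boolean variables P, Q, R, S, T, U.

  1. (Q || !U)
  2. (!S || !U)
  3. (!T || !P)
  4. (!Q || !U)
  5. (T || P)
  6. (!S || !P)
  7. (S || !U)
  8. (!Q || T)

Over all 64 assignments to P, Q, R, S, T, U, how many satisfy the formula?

10

Split on U, then P.
  U=1, P=1: a clause becomes empty — 0.
  U=1, P=0: a clause becomes empty — 0.
  U=0, P=1: remaining (Q,R,S,T) ∈ {(0,0,0,0); (0,1,0,0)} — 2.
  U=0, P=0: forces T=1; Q, R, S free → 2^3 = 8.
Total: 0 + 0 + 2 + 8 = 10.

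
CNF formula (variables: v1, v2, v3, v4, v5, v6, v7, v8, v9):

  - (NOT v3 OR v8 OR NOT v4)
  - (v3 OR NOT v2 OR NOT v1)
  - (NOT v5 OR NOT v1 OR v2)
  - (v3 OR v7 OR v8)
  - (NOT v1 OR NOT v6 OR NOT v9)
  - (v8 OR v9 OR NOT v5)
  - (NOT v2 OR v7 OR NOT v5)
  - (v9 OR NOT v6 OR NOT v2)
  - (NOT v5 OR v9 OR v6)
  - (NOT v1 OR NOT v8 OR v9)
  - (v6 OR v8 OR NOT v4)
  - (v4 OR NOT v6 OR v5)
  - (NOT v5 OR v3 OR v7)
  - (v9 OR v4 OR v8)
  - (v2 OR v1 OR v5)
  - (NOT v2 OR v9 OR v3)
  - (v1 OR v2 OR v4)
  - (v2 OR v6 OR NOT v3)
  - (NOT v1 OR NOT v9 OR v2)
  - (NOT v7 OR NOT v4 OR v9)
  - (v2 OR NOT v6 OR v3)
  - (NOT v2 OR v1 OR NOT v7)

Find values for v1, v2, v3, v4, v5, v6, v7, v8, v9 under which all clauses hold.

Set v1 = False and propagate.
Set v2 = True and propagate.
  then v7 is forced to False.
  then v5 is forced to False.
Try v3 = True.
The remaining clauses are satisfied by v4 = True, v6 = False, v8 = True, v9 = False.

v1=F  v2=T  v3=T  v4=T  v5=F  v6=F  v7=F  v8=T  v9=F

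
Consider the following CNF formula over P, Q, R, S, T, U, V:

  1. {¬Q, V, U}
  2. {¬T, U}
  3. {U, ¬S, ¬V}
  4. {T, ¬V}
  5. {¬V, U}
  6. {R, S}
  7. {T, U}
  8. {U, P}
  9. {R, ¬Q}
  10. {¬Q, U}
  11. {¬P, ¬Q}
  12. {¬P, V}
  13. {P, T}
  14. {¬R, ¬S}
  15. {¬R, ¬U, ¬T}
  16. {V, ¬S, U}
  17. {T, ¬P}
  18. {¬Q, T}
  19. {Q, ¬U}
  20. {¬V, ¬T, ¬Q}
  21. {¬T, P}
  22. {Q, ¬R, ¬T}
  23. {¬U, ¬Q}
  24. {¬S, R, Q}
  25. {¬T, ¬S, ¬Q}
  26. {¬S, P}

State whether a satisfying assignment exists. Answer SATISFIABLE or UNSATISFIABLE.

UNSATISFIABLE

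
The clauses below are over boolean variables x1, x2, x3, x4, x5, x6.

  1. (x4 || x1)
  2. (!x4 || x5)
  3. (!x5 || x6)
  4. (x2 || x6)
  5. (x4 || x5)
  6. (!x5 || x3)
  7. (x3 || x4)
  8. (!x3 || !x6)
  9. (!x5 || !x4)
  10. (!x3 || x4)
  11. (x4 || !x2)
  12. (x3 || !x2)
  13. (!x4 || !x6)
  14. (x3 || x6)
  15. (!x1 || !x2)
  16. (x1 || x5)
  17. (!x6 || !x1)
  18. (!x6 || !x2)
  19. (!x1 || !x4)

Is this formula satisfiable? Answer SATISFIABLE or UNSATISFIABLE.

UNSATISFIABLE

x4 = True:
  propagation gives x5=True; an empty clause results — contradiction.
x4 = False:
  propagation gives x1=True, x5=True, x6=True; an empty clause results — contradiction.
Every branch closes, so no satisfying assignment exists.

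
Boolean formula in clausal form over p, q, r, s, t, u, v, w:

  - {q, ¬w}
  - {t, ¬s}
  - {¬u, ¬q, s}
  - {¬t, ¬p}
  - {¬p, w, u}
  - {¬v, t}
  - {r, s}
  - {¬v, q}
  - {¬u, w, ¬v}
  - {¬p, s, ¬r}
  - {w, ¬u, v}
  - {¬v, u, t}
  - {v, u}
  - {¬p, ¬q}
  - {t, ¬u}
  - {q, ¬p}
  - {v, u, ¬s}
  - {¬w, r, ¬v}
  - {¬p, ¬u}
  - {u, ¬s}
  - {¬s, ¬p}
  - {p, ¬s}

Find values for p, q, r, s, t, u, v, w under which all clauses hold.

p=0  q=1  r=1  s=0  t=1  u=0  v=1  w=1

Set p = False and propagate.
  then s is forced to False.
  then r is forced to True.
Try q = True.
  then u is forced to False.
  then v is forced to True.
  then t is forced to True.
w is now unconstrained; take w = True.
Every clause has at least one true literal under this assignment.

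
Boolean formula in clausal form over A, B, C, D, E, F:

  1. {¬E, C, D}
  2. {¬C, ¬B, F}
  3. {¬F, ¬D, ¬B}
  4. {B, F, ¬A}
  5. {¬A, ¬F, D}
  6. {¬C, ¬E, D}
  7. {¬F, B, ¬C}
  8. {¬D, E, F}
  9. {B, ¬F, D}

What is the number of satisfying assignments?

Split on F, then D.
  F=T, D=T: remaining (A,B,C,E) ∈ {(F,F,F,F); (F,F,F,T); (T,F,F,F); (T,F,F,T)} — 4.
  F=T, D=F: remaining (A,B,C,E) ∈ {(F,T,F,F); (F,T,T,F)} — 2.
  F=F, D=T: remaining (A,B,C,E) ∈ {(F,F,F,T); (F,F,T,T); (F,T,F,T); (T,T,F,T)} — 4.
  F=F, D=F: remaining (A,B,C,E) ∈ {(F,F,F,F); (F,F,T,F); (F,T,F,F); (T,T,F,F)} — 4.
Total: 4 + 2 + 4 + 4 = 14.

14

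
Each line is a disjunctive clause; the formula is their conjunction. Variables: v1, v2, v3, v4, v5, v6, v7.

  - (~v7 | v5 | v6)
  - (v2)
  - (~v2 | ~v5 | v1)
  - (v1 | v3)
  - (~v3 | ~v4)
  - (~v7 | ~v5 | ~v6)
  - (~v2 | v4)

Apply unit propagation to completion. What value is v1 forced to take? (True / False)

True

(v2) stands alone — v2 = True.
(v4 | ~v2): since v2 = True, the clause reduces to (v4). v4 = True.
From (~v4 | ~v3) and v4 = True: v3 = False.
(v3 | v1): since v3 = False, the clause reduces to (v1). v1 = True.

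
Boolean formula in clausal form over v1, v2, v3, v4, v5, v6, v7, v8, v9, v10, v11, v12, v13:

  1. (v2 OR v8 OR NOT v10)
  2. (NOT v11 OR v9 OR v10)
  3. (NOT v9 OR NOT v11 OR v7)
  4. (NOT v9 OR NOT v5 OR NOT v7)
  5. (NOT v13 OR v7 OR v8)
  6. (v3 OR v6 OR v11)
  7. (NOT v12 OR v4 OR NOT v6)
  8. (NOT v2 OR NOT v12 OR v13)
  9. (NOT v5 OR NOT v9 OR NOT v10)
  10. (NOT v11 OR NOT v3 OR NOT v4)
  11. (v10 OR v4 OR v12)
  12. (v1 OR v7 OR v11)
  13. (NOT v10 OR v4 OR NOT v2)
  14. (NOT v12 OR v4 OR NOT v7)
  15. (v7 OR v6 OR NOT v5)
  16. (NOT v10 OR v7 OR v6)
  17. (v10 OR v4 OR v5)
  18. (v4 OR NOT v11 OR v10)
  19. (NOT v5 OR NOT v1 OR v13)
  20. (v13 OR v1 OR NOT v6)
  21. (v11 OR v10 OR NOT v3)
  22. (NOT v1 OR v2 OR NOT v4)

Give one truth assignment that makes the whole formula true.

Branch on v1: take v1 = False.
Set v2 = True and propagate.
The remaining clauses are satisfied by v3 = True, v4 = True, v5 = False, v6 = True, v7 = True, v8 = False, v9 = True, v10 = True, v11 = False, v12 = False, v13 = True.
Every clause has at least one true literal under this assignment.

v1=F  v2=T  v3=T  v4=T  v5=F  v6=T  v7=T  v8=F  v9=T  v10=T  v11=F  v12=F  v13=T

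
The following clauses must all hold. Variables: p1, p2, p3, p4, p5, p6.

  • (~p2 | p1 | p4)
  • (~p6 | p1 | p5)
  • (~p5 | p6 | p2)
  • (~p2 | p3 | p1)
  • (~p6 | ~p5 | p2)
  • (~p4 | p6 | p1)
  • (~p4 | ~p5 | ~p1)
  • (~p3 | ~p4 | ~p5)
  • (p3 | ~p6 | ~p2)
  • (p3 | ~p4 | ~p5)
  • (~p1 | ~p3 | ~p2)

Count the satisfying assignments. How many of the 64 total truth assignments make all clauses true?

13

Case analysis on p1 and p2:
  p1=T, p2=T: remaining (p3,p4,p5,p6) ∈ {(F,F,F,F); (F,F,T,F); (F,T,F,F)} — 3.
  p1=T, p2=F: forces p5=F; p3, p4, p6 free → 2^3 = 8.
  p1=F, p2=T: a clause becomes empty — 0.
  p1=F, p2=F: remaining (p3,p4,p5,p6) ∈ {(F,F,F,F); (T,F,F,F)} — 2.
Total: 3 + 8 + 0 + 2 = 13.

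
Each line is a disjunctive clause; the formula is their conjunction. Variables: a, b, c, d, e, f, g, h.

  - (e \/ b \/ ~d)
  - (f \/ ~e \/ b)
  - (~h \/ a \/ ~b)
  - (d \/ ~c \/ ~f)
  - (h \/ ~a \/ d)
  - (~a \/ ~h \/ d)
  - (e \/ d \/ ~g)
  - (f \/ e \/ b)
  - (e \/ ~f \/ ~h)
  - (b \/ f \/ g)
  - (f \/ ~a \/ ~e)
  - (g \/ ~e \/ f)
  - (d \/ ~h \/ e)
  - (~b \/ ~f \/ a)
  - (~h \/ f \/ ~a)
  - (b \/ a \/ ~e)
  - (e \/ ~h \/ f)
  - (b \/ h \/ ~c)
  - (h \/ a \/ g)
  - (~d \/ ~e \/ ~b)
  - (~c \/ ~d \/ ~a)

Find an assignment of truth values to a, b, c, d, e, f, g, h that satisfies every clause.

a=0, b=1, c=0, d=0, e=1, f=0, g=1, h=0

Pure literal: c appears only negated; assign c = False.
Try a = False.
The remaining clauses are satisfied by b = True, d = False, e = True, f = False, g = True, h = False.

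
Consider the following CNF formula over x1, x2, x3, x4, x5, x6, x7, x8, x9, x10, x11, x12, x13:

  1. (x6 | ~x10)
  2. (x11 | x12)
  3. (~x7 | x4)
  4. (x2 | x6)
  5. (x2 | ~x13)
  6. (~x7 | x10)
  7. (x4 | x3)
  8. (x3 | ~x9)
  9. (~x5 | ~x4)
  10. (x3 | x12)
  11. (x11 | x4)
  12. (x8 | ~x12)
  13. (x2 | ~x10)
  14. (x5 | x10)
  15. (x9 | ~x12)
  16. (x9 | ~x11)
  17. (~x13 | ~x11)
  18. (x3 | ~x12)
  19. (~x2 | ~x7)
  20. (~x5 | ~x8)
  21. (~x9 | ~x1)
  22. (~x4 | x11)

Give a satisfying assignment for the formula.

Pure literal: x1 appears only negated; assign x1 = False.
x3 occurs only positively in the remaining clauses — set x3 = True.
Try x2 = True.
  then x7 is forced to False.
Branch on x4: take x4 = True.
  then x5 is forced to False.
  then x10 is forced to True.
  then x6 is forced to True.
  then x11 is forced to True.
  then x9 is forced to True.
  then x13 is forced to False.
Set x8 = True and propagate.
x12 is now unconstrained; take x12 = True.

x1 = 0, x2 = 1, x3 = 1, x4 = 1, x5 = 0, x6 = 1, x7 = 0, x8 = 1, x9 = 1, x10 = 1, x11 = 1, x12 = 1, x13 = 0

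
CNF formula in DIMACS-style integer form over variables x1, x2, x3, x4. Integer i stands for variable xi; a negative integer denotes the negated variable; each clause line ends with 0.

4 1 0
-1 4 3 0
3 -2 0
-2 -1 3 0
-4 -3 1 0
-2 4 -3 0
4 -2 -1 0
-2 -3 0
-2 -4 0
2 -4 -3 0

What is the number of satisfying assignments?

Satisfying assignments:
  x1=F x2=F x3=F x4=T
  x1=T x2=F x3=F x4=T
  x1=T x2=F x3=T x4=F
That's 3 in total.

3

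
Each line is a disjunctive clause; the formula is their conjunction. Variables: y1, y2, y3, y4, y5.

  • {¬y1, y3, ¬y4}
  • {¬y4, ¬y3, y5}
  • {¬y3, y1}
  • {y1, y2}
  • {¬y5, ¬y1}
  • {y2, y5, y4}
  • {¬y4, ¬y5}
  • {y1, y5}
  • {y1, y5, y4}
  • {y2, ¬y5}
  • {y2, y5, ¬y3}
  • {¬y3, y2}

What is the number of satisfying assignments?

The models are:
  y1=F y2=T y3=F y4=F y5=T
  y1=T y2=T y3=F y4=F y5=F
  y1=T y2=T y3=T y4=F y5=F
Count: 3.

3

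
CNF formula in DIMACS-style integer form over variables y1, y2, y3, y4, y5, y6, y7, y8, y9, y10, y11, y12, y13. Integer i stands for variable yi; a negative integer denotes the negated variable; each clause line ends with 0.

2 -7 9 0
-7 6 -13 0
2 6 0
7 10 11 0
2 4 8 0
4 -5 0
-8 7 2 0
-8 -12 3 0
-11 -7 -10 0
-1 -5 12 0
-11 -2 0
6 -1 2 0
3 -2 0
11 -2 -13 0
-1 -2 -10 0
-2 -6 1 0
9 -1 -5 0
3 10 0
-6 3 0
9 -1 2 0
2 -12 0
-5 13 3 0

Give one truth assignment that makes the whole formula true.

y1=0, y2=1, y3=1, y4=1, y5=0, y6=0, y7=0, y8=0, y9=0, y10=1, y11=0, y12=0, y13=0

Check each clause:
  1. (NOT y7 OR y9 OR y2) — NOT y7 is true.
  2. (NOT y13 OR y6 OR NOT y7) — NOT y7 is true.
  3. (y6 OR y2) — y2 is true.
  4. (y10 OR y7 OR y11) — y10 is true.
  5. (y4 OR y2 OR y8) — y2 is true.
  6. (NOT y5 OR y4) — NOT y5 is true.
  7. (y2 OR y7 OR NOT y8) — NOT y8 is true.
  8. (NOT y12 OR NOT y8 OR y3) — NOT y8 is true.
  9. (NOT y11 OR NOT y10 OR NOT y7) — NOT y7 is true.
  10. (NOT y5 OR NOT y1 OR y12) — NOT y5 is true.
  11. (NOT y2 OR NOT y11) — NOT y11 is true.
  12. (NOT y1 OR y2 OR y6) — y2 is true.
  13. (y3 OR NOT y2) — y3 is true.
  14. (y11 OR NOT y2 OR NOT y13) — NOT y13 is true.
  15. (NOT y2 OR NOT y1 OR NOT y10) — NOT y1 is true.
  16. (y1 OR NOT y6 OR NOT y2) — NOT y6 is true.
  17. (y9 OR NOT y1 OR NOT y5) — NOT y5 is true.
  18. (y3 OR y10) — y10 is true.
  19. (NOT y6 OR y3) — NOT y6 is true.
  20. (y2 OR NOT y1 OR y9) — y2 is true.
  21. (y2 OR NOT y12) — y2 is true.
  22. (y3 OR y13 OR NOT y5) — y3 is true.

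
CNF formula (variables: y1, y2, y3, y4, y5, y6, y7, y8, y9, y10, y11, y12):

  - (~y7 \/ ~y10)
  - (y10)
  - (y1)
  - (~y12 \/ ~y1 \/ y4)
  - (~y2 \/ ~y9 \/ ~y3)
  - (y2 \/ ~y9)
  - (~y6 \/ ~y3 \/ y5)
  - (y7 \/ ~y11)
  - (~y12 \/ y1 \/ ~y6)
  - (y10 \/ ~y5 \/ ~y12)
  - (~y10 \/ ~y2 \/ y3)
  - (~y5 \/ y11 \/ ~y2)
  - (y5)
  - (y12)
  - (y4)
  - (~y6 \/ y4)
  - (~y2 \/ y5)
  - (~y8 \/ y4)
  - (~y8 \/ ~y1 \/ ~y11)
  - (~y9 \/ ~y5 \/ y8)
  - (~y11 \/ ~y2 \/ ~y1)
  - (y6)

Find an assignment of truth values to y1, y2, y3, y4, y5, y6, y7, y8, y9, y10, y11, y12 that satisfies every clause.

y1 = True, y2 = False, y3 = True, y4 = True, y5 = True, y6 = True, y7 = False, y8 = True, y9 = False, y10 = True, y11 = False, y12 = True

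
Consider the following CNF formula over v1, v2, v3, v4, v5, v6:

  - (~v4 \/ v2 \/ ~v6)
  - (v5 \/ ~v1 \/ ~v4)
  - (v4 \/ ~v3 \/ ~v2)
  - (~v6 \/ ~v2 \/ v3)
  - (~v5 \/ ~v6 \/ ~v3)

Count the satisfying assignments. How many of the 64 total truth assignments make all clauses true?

31

Split on v2, then v3.
  v2=1, v3=1: remaining (v1,v4,v5,v6) ∈ {(0,1,0,0); (0,1,0,1); (0,1,1,0); (1,1,1,0)} — 4.
  v2=1, v3=0: 7 of the 16 assignments to (v1,v4,v5,v6) work.
  v2=0, v3=1: 9 of the 16 assignments to (v1,v4,v5,v6) work.
  v2=0, v3=0: 11 of the 16 assignments to (v1,v4,v5,v6) work.
Total: 4 + 7 + 9 + 11 = 31.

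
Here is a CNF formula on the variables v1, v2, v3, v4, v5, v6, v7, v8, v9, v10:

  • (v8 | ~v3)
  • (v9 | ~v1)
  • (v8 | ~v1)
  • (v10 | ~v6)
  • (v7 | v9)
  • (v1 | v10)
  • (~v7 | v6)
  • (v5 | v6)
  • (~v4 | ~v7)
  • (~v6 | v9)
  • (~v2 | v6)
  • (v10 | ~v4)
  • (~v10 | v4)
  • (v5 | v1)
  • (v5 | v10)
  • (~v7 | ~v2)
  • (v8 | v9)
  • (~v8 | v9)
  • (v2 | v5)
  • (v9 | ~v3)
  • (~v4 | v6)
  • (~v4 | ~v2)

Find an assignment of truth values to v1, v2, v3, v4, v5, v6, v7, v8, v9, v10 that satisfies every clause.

v1=0, v2=0, v3=0, v4=1, v5=1, v6=1, v7=0, v8=0, v9=1, v10=1

Pure literal: v3 appears only negated; assign v3 = False.
Pure literal: v5 appears only positively; assign v5 = True.
Try v1 = False.
  then v10 is forced to True.
  then v4 is forced to True.
  then v7 is forced to False.
  then v9 is forced to True.
  then v6 is forced to True.
  then v2 is forced to False.
v8 is now unconstrained; take v8 = False.
Check each clause:
  1. (v8 | ~v3) — ~v3 is true.
  2. (~v1 | v9) — v9 is true.
  3. (v8 | ~v1) — ~v1 is true.
  4. (~v6 | v10) — v10 is true.
  5. (v7 | v9) — v9 is true.
  6. (v10 | v1) — v10 is true.
  7. (~v7 | v6) — ~v7 is true.
  8. (v6 | v5) — v5 is true.
  9. (~v4 | ~v7) — ~v7 is true.
  10. (v9 | ~v6) — v9 is true.
  11. (~v2 | v6) — ~v2 is true.
  12. (v10 | ~v4) — v10 is true.
  13. (v4 | ~v10) — v4 is true.
  14. (v1 | v5) — v5 is true.
  15. (v5 | v10) — v10 is true.
  16. (~v7 | ~v2) — ~v7 is true.
  17. (v9 | v8) — v9 is true.
  18. (~v8 | v9) — ~v8 is true.
  19. (v2 | v5) — v5 is true.
  20. (~v3 | v9) — v9 is true.
  21. (v6 | ~v4) — v6 is true.
  22. (~v2 | ~v4) — ~v2 is true.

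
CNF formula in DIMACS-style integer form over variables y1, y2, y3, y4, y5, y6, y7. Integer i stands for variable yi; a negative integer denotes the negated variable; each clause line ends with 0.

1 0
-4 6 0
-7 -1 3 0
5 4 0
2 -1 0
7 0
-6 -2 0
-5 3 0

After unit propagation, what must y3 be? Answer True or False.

True

Unit clause (y1) sets y1 = True.
(y2 | ~y1) with y1 = True leaves only y2, so y2 = True.
(y7) stands alone — y7 = True.
(~y1 | y3 | ~y7): since y7 = True, y1 = True, the clause reduces to (y3). y3 = True.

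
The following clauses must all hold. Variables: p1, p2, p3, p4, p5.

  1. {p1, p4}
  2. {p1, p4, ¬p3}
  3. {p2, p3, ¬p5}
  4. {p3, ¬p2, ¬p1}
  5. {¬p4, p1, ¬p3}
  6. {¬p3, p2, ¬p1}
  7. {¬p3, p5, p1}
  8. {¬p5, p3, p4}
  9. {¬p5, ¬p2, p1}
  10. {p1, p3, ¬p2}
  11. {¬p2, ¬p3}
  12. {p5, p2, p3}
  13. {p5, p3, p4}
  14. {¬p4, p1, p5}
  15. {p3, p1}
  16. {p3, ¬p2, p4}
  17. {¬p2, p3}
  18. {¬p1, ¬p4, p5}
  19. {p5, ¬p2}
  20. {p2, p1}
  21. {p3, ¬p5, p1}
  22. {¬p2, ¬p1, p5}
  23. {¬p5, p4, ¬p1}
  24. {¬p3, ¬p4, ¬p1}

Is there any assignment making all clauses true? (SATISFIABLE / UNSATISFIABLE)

UNSATISFIABLE

p1 = True:
  p3 = True:
    propagation gives p2=True; an empty clause results — contradiction.
  p3 = False:
    propagation gives p2=False, p5=False; an empty clause results — contradiction.
p1 = False:
  propagation gives p4=True, p3=False; an empty clause results — contradiction.
Every branch closes, so no satisfying assignment exists.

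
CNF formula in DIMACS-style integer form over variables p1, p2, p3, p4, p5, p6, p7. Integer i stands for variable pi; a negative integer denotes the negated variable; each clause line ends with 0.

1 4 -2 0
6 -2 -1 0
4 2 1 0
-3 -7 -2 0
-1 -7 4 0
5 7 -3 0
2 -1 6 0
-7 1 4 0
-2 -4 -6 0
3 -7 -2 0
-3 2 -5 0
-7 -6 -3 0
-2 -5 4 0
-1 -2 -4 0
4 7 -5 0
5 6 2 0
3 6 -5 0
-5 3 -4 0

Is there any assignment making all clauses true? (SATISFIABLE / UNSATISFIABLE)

SATISFIABLE

Branch on p1: take p1 = True.
The remaining clauses are satisfied by p2 = False, p3 = False, p4 = True, p5 = False, p6 = True, p7 = False.
So p1=T  p2=F  p3=F  p4=T  p5=F  p6=T  p7=F is a satisfying assignment.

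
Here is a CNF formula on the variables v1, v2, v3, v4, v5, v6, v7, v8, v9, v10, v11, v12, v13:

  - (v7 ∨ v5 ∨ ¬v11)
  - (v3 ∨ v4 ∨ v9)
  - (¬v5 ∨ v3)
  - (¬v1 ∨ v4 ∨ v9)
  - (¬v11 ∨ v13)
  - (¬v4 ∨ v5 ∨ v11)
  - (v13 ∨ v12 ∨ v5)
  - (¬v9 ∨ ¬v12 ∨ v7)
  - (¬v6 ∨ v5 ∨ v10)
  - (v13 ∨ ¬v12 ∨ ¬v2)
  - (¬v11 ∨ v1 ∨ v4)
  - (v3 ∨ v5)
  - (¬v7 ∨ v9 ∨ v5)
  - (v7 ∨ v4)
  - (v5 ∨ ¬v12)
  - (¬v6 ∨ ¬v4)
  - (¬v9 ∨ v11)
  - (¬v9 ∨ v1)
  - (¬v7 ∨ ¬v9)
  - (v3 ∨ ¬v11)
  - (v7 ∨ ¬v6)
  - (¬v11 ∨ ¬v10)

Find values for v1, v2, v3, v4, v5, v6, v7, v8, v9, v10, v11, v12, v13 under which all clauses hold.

v1 = True, v2 = True, v3 = True, v4 = True, v5 = True, v6 = False, v7 = True, v8 = True, v9 = False, v10 = True, v11 = False, v12 = True, v13 = True

Check each clause:
  1. (v7 ∨ v5 ∨ ¬v11) — ¬v11 is true.
  2. (v9 ∨ v3 ∨ v4) — v3 is true.
  3. (v3 ∨ ¬v5) — v3 is true.
  4. (v9 ∨ v4 ∨ ¬v1) — v4 is true.
  5. (¬v11 ∨ v13) — ¬v11 is true.
  6. (¬v4 ∨ v11 ∨ v5) — v5 is true.
  7. (v13 ∨ v5 ∨ v12) — v5 is true.
  8. (v7 ∨ ¬v9 ∨ ¬v12) — ¬v9 is true.
  9. (v10 ∨ ¬v6 ∨ v5) — v10 is true.
  10. (v13 ∨ ¬v2 ∨ ¬v12) — v13 is true.
  11. (v1 ∨ v4 ∨ ¬v11) — v1 is true.
  12. (v3 ∨ v5) — v3 is true.
  13. (¬v7 ∨ v9 ∨ v5) — v5 is true.
  14. (v4 ∨ v7) — v4 is true.
  15. (v5 ∨ ¬v12) — v5 is true.
  16. (¬v6 ∨ ¬v4) — ¬v6 is true.
  17. (v11 ∨ ¬v9) — ¬v9 is true.
  18. (v1 ∨ ¬v9) — v1 is true.
  19. (¬v7 ∨ ¬v9) — ¬v9 is true.
  20. (¬v11 ∨ v3) — v3 is true.
  21. (¬v6 ∨ v7) — ¬v6 is true.
  22. (¬v11 ∨ ¬v10) — ¬v11 is true.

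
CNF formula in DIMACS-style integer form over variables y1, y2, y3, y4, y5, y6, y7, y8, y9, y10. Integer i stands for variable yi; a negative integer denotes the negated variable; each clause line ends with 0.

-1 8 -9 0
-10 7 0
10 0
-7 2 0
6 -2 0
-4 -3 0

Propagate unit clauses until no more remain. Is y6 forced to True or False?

True

(y10) is a unit clause: y10 = True.
(y7 OR NOT y10): since y10 = True, the clause reduces to (y7). y7 = True.
(NOT y7 OR y2) with y7 = True leaves only y2, so y2 = True.
In (y6 OR NOT y2), NOT y2 is now false; y6 must hold, so y6 = True.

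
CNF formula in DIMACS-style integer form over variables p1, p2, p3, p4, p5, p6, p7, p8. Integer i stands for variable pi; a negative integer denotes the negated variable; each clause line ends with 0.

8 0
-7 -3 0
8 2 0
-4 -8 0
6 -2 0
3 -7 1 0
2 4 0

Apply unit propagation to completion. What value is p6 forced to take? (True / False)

True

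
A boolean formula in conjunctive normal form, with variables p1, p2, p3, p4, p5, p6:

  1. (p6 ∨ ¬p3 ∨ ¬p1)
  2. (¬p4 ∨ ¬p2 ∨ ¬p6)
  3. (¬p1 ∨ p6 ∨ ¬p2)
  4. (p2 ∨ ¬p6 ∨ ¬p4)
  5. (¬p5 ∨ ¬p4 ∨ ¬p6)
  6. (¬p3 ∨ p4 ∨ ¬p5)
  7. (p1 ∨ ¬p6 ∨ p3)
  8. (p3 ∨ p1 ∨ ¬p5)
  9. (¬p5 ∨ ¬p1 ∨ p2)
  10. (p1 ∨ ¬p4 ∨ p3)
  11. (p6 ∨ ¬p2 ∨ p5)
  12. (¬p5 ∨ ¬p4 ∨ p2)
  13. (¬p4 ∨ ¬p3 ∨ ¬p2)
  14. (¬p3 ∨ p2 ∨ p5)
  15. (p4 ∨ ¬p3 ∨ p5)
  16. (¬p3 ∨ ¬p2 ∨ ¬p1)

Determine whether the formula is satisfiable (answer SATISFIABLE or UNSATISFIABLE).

Branch on p1: take p1 = True.
Try p2 = True.
  then p6 is forced to True.
  then p4 is forced to False.
  then p3 is forced to False.
p5 is now unconstrained; take p5 = True.
So p1=T, p2=T, p3=F, p4=F, p5=T, p6=T is a satisfying assignment.

SATISFIABLE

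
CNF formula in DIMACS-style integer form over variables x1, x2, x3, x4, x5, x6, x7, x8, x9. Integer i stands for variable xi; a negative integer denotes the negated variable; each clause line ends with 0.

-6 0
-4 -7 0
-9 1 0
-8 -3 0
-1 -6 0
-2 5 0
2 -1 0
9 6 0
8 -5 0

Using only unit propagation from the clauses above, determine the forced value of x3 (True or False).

Unit clause (!x6) sets x6 = False.
(x9 || x6) with x6 = False leaves only x9, so x9 = True.
(x1 || !x9) with x9 = True leaves only x1, so x1 = True.
(!x1 || x2): since x1 = True, the clause reduces to (x2). x2 = True.
From (!x2 || x5) and x2 = True: x5 = True.
In (!x5 || x8), !x5 is now false; x8 must hold, so x8 = True.
(!x8 || !x3): since x8 = True, the clause reduces to (!x3). x3 = False.

False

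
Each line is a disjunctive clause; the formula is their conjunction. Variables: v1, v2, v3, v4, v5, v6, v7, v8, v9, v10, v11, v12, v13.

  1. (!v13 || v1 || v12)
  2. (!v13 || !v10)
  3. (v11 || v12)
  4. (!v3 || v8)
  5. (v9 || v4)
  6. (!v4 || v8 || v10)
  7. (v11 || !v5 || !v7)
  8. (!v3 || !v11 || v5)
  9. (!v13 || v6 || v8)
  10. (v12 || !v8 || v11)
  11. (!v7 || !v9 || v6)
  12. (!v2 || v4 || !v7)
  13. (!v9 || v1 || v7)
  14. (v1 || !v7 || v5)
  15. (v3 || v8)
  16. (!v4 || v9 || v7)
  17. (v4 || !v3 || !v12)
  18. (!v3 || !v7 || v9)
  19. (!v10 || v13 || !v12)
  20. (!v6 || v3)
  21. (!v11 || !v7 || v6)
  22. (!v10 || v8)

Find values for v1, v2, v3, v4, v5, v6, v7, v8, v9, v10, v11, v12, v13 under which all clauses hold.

v1 occurs only positively in the remaining clauses — set v1 = True.
v2 occurs only negated in the remaining clauses — set v2 = False.
Try v3 = True.
  then v8 is forced to True.
For the remaining variables, v4 = False, v5 = True, v6 = True, v7 = False, v9 = True, v10 = False, v11 = True, v12 = False, v13 = False works.
Every clause has at least one true literal under this assignment.

v1=1, v2=0, v3=1, v4=0, v5=1, v6=1, v7=0, v8=1, v9=1, v10=0, v11=1, v12=0, v13=0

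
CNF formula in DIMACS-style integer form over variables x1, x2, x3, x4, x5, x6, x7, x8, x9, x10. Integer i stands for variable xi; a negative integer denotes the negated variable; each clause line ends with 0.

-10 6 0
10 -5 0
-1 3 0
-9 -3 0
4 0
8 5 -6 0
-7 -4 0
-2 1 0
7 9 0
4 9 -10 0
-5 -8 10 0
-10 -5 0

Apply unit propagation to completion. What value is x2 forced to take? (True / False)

False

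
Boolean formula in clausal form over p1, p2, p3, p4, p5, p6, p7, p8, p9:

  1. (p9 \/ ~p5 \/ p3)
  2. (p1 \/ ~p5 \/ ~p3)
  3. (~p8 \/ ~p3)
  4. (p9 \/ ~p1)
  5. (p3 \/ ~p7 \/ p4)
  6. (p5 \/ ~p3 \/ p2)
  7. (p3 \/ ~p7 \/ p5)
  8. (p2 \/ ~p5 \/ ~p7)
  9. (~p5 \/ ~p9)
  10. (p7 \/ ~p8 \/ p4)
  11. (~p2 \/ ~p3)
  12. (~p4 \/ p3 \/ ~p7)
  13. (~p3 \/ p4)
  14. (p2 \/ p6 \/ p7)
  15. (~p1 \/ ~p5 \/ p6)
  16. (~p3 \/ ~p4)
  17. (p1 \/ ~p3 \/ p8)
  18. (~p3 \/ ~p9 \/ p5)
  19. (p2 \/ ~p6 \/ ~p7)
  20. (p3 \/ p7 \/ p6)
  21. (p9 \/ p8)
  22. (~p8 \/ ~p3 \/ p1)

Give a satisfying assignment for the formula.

p1=F, p2=T, p3=F, p4=F, p5=F, p6=T, p7=F, p8=F, p9=T

Set p1 = False and propagate.
The remaining clauses are satisfied by p2 = True, p3 = False, p4 = False, p5 = False, p6 = True, p7 = False, p8 = False, p9 = True.
Every clause has at least one true literal under this assignment.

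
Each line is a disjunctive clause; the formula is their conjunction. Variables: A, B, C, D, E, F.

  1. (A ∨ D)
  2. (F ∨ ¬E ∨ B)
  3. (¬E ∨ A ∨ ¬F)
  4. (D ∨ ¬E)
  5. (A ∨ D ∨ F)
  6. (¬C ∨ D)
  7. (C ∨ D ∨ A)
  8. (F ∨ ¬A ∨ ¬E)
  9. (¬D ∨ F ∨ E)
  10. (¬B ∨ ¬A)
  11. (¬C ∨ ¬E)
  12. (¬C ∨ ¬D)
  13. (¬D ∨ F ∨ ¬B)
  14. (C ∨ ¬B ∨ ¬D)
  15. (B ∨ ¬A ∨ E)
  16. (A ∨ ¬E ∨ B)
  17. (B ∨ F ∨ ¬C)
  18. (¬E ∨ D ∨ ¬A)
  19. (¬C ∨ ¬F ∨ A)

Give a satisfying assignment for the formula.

A=1, B=0, C=0, D=1, E=1, F=1

Check each clause:
  1. (A ∨ D) — A is true.
  2. (¬E ∨ F ∨ B) — F is true.
  3. (¬F ∨ A ∨ ¬E) — A is true.
  4. (D ∨ ¬E) — D is true.
  5. (A ∨ F ∨ D) — A is true.
  6. (¬C ∨ D) — D is true.
  7. (A ∨ C ∨ D) — A is true.
  8. (F ∨ ¬E ∨ ¬A) — F is true.
  9. (¬D ∨ F ∨ E) — E is true.
  10. (¬B ∨ ¬A) — ¬B is true.
  11. (¬E ∨ ¬C) — ¬C is true.
  12. (¬D ∨ ¬C) — ¬C is true.
  13. (F ∨ ¬D ∨ ¬B) — F is true.
  14. (C ∨ ¬B ∨ ¬D) — ¬B is true.
  15. (¬A ∨ E ∨ B) — E is true.
  16. (B ∨ ¬E ∨ A) — A is true.
  17. (F ∨ B ∨ ¬C) — ¬C is true.
  18. (¬A ∨ ¬E ∨ D) — D is true.
  19. (¬F ∨ A ∨ ¬C) — A is true.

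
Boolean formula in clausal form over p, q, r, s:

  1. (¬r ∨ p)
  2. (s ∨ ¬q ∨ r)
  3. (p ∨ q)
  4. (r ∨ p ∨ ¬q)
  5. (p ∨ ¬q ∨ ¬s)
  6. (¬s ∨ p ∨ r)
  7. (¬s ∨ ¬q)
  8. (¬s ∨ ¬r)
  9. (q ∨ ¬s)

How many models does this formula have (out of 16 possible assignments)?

3

The models are:
  p=1 q=0 r=0 s=0
  p=1 q=0 r=1 s=0
  p=1 q=1 r=1 s=0
Count: 3.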